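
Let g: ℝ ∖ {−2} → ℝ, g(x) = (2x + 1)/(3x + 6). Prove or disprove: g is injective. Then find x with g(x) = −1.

-7/5

Suppose g(s) = g(t). Cross-multiplying: (2s + 1)(3t + 6) = (2t + 1)(3s + 6).
Expanding both sides and cancelling the symmetric terms leaves 9·(s − t) = 0. Since 9 ≠ 0, s = t. So g is injective.
Solving g(x) = −1: cross-multiplying gives 2x + 1 = −1(3x + 6), which rearranges to 5x = −7, so x = −7/5.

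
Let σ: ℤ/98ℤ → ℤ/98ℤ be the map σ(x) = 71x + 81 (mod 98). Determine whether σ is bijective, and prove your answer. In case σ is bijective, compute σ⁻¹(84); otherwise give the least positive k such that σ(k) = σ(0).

87

If σ(x_1) = σ(x_2), then 71x_1 ≡ 71x_2 (mod 98). Because gcd(71, 98) = 1, we may cancel 71 to get x_1 ≡ x_2 (mod 98).
We now compute 71⁻¹ mod 98 explicitly. Euclid's algorithm: 98 = 1·71 + 27, 71 = 2·27 + 17, 27 = 1·17 + 10, 17 = 1·10 + 7, 10 = 1·7 + 3, 7 = 2·3 + 1; back-substituting gives 1 = 29·71 − 21·98, so 71⁻¹ ≡ 29 (mod 98).
Then y ↦ 29(y − 81) is a two-sided inverse to σ, so every y ∈ ℤ/98ℤ has a preimage.
Therefore σ is bijective.
Since σ is bijective, we find σ⁻¹(84): we need 71x ≡ 84 − 81 ≡ 3 (mod 98). Using 71⁻¹ = 29: x ≡ 29·3 = 87, so x = 87.
Check: σ(87) = 71·87 + 81 = 6258 = 63·98 + 84 ≡ 84 (mod 98).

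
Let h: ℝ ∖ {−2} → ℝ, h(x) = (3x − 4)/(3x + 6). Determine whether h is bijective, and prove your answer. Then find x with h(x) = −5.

If h(x) = 1, cross-multiplying gives 3(3x − 4) = 3(3x + 6), which simplifies to −12 = 18 — false.  So 1 has no preimage and h is not surjective.
Therefore h is not bijective.
Solving h(x) = −5: cross-multiplying gives 3x − 4 = −5(3x + 6), which rearranges to 18x = −26, so x = −13/9.

-13/9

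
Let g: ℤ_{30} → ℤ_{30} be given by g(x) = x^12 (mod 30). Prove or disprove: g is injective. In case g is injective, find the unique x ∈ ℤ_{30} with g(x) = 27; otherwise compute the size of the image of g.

8

g(2): Repeated squaring mod 30: 2^1 ≡ 2, 2^2 ≡ 2² = 4, 2^4 ≡ 4² = 16, 2^8 ≡ 16² = 256 ≡ 16. Since 12 = 8 + 4, 2^12 ≡ 16·16: 16·16 = 256 ≡ 16. So 2^12 ≡ 16 (mod 30).
g(4): Repeated squaring mod 30: 4^1 ≡ 4, 4^2 ≡ 4² = 16, 4^4 ≡ 16² = 256 ≡ 16, 4^8 ≡ 16² = 256 ≡ 16. Since 12 = 8 + 4, 4^12 ≡ 16·16: 16·16 = 256 ≡ 16. So 4^12 ≡ 16 (mod 30).
So g(2) = g(4) = 16 while 2 ≠ 4, hence g is not injective.
Since g is not injective, we determine |image(g)|. Computing x^12 mod 30 for each x (by repeated squaring, reducing mod 30 at every step), the values g(0), g(1), …, g(29) are: 0, 1, 16, 21, 16, 25, 6, 1, 16, 21, 10, 1, 6, 1, 16, 15, 16, 1, 6, 1, 10, 21, 16, 1, 6, 25, 16, 21, 16, 1.
The distinct values are {0, 1, 6, 10, 15, 16, 21, 25}; there are 8 of them.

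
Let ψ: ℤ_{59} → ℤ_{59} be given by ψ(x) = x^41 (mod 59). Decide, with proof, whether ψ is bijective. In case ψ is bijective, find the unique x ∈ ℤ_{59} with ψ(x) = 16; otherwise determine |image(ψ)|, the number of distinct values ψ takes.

21

Since 59 is prime, the nonzero elements of ℤ_{59} form a cyclic group of order 58.
As gcd(41, 58) = 1, raising to the 41st power is a bijection on this group: if s^41 ≡ t^41 then (st^{−1})^41 = 1, and the only element of order dividing gcd(41, 58) = 1 is 1, so s = t.
With ψ(0) = 0 this makes ψ injective on all of ℤ_{59}, hence bijective (finite equal-size domain and codomain). In particular ψ is bijective.
Since ψ is bijective, we find the preimage of 16. The inverse of x ↦ x^41 on (ℤ_{59})^× is x ↦ x^17, because 41·17 = 697 = 12·58 + 1 ≡ 1 (mod 58) and x^{58} = 1 for x ≠ 0 (Fermat). So ψ⁻¹(16) = 16^17 mod 59.
Repeated squaring mod 59: 16^1 ≡ 16, 16^2 ≡ 16² = 256 ≡ 20, 16^4 ≡ 20² = 400 ≡ 46, 16^8 ≡ 46² = 2116 ≡ 51, 16^16 ≡ 51² = 2601 ≡ 5. Since 17 = 16 + 1, 16^17 ≡ 5·16: 5·16 = 80 ≡ 21. So 16^17 ≡ 21 (mod 59).
Hence ψ⁻¹(16) = 21.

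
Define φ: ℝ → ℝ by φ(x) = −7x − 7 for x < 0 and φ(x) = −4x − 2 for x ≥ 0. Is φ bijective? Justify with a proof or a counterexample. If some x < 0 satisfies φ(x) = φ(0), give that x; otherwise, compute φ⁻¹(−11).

-5/7

Both pieces are strictly decreasing (slopes −7 and −4), so each is injective on its own interval.
The left piece maps (−∞, 0) onto (−7, ∞); the right piece maps [0, ∞) onto (−∞, −2].
These images overlap. In particular φ(0) = −2 (right piece), and solving −7x − 7 = −2 on the left piece gives x = −5/7 < 0.
So φ(−5/7) = φ(0) with −5/7 ≠ 0, and φ is not injective, hence not bijective. This x = −5/7 is the requested value below 0.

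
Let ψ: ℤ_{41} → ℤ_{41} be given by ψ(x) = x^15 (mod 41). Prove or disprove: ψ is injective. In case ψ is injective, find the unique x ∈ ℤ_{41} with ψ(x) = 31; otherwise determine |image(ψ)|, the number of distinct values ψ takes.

ψ(3): Repeated squaring mod 41: 3^1 ≡ 3, 3^2 ≡ 3² = 9, 3^4 ≡ 9² = 81 ≡ 40, 3^8 ≡ 40² = 1600 ≡ 1. Since 15 = 8 + 4 + 2 + 1, 3^15 ≡ 1·40·9·3: 1·40 = 40, then 40·9 = 360 ≡ 32, then 32·3 = 96 ≡ 14. So 3^15 ≡ 14 (mod 41).
ψ(7): Repeated squaring mod 41: 7^1 ≡ 7, 7^2 ≡ 7² = 49 ≡ 8, 7^4 ≡ 8² = 64 ≡ 23, 7^8 ≡ 23² = 529 ≡ 37. Since 15 = 8 + 4 + 2 + 1, 7^15 ≡ 37·23·8·7: 37·23 = 851 ≡ 31, then 31·8 = 248 ≡ 2, then 2·7 = 14. So 7^15 ≡ 14 (mod 41).
So ψ(3) = ψ(7) = 14 while 3 ≠ 7, thus ψ is not injective.
Since ψ is not injective, we determine |image(ψ)|. Computing x^15 mod 41 for each x (by repeated squaring, reducing mod 41 at every step), the values ψ(0), ψ(1), …, ψ(40) are: 0, 1, 9, 14, 40, 32, 3, 14, 32, 32, 1, 27, 27, 14, 3, 38, 1, 3, 1, 3, 9, 32, 38, 40, 38, 40, 3, 38, 27, 14, 14, 40, 9, 9, 27, 38, 9, 1, 27, 32, 40.
The distinct values are {0, 1, 3, 9, 14, 27, 32, 38, 40}; there are 9 of them.

9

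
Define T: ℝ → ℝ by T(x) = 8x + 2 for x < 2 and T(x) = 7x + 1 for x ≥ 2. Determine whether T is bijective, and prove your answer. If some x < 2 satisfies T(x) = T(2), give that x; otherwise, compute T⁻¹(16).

Both pieces are strictly increasing (slopes 8 and 7), so each is injective on its own interval.
The left piece maps (−∞, 2) onto (−∞, 18); the right piece maps [2, ∞) onto [15, ∞).
These images overlap. In particular T(2) = 15 (right piece), and solving 8x + 2 = 15 on the left piece gives x = 13/8 < 2.
So T(13/8) = T(2) with 13/8 ≠ 2, and T is not injective, hence not bijective. This x = 13/8 is the requested value below 2.

13/8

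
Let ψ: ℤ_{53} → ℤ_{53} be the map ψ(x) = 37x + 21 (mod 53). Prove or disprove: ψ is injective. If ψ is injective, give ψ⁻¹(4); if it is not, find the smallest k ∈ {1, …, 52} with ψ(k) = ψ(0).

11

Recall that injectivity means: for all u, v in the domain, ψ(u) = ψ(v) implies u = v.
If ψ(u) = ψ(v), then 37u ≡ 37v (mod 53). Because gcd(37, 53) = 1, we may cancel 37 to get u ≡ v (mod 53).
Hence ψ is injective.
We now compute 37⁻¹ mod 53 explicitly. Euclid's algorithm: 53 = 1·37 + 16, 37 = 2·16 + 5, 16 = 3·5 + 1; back-substituting gives 1 = 43·37 − 30·53, so 37⁻¹ ≡ 43 (mod 53).
Since ψ is injective, we find ψ⁻¹(4): we need 37x ≡ 4 − 21 ≡ 36 (mod 53). Using 37⁻¹ = 43: x ≡ 43·36 = 1548 = 29·53 + 11, so x = 11.
Check: ψ(11) = 37·11 + 21 = 428 = 8·53 + 4 ≡ 4 (mod 53).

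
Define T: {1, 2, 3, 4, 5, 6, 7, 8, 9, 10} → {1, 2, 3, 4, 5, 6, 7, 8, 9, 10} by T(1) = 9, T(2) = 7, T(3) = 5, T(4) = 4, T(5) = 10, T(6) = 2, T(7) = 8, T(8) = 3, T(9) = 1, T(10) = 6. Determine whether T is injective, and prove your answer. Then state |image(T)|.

The values T(1), …, T(10) are 9, 7, 5, 4, 10, 2, 8, 3, 1, 6 — all distinct.
So T(x_1) = T(x_2) only when x_1 = x_2, and T is injective.
The image of T is {1, 2, 3, 4, 5, 6, 7, 8, 9, 10}, which has 10 elements.

10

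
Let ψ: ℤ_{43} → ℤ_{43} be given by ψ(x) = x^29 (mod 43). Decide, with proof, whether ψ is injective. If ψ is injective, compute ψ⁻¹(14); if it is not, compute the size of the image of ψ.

Since 43 is prime, the nonzero elements of ℤ_{43} form a cyclic group of order 42.
As gcd(29, 42) = 1, raising to the 29th power is a bijection on this group: if u^29 ≡ v^29 then (uv^{−1})^29 = 1, and the only element of order dividing gcd(29, 42) = 1 is 1, so u = v.
With ψ(0) = 0 this makes ψ injective on all of ℤ_{43}, hence bijective (finite equal-size domain and codomain). In particular ψ is injective.
Since ψ is injective, we find the preimage of 14. The inverse of x ↦ x^29 on (ℤ_{43})^× is x ↦ x^29, because 29·29 = 841 = 20·42 + 1 ≡ 1 (mod 42) and x^{42} = 1 for x ≠ 0 (Fermat). So ψ⁻¹(14) = 14^29 mod 43.
Repeated squaring mod 43: 14^1 ≡ 14, 14^2 ≡ 14² = 196 ≡ 24, 14^4 ≡ 24² = 576 ≡ 17, 14^8 ≡ 17² = 289 ≡ 31, 14^16 ≡ 31² = 961 ≡ 15. Since 29 = 16 + 8 + 4 + 1, 14^29 ≡ 15·31·17·14: 15·31 = 465 ≡ 35, then 35·17 = 595 ≡ 36, then 36·14 = 504 ≡ 31. So 14^29 ≡ 31 (mod 43).
Hence ψ⁻¹(14) = 31.

31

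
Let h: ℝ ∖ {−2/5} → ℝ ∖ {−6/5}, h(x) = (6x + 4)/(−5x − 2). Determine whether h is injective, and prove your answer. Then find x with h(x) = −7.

Suppose h(a) = h(b). Cross-multiplying: (6a + 4)(−5b − 2) = (6b + 4)(−5a − 2).
Expanding both sides and cancelling the symmetric terms leaves 8·(a − b) = 0. Since 8 ≠ 0, a = b. Thus h is injective.
Solving h(x) = −7: cross-multiplying gives 6x + 4 = −7(−5x − 2), which rearranges to −29x = 10, so x = −10/29.

-10/29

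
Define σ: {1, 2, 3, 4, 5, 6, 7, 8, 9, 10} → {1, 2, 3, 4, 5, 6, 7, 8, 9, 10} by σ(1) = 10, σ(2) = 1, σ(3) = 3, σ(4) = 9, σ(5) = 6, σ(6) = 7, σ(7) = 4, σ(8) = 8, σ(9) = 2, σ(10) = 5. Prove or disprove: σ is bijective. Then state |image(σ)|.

The values 10, 1, 3, 9, 6, 7, 4, 8, 2, 5 are a permutation of {1, 2, 3, 4, 5, 6, 7, 8, 9, 10}: each element appears exactly once.
So σ is injective and surjective, hence bijective.
The image of σ is {1, 2, 3, 4, 5, 6, 7, 8, 9, 10}, which has 10 elements.

10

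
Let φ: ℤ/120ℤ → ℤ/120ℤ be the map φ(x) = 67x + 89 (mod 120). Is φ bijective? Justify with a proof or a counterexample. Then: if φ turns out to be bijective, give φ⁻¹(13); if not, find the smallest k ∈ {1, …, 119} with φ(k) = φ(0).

Recall that injectivity means: for all s, t in the domain, φ(s) = φ(t) implies s = t.
If φ(s) = φ(t), then 67s ≡ 67t (mod 120). Because gcd(67, 120) = 1, we may cancel 67 to get s ≡ t (mod 120).
We now compute 67⁻¹ mod 120 explicitly. Euclid's algorithm: 120 = 1·67 + 53, 67 = 1·53 + 14, 53 = 3·14 + 11, 14 = 1·11 + 3, 11 = 3·3 + 2, 3 = 1·2 + 1; back-substituting gives 1 = 43·67 − 24·120, so 67⁻¹ ≡ 43 (mod 120).
For any y ∈ ℤ/120ℤ, x = 43(y − 89) mod 120 satisfies φ(x) = 67·43(y − 89) + 89 ≡ y (since 67·43 ≡ 1 mod 120). So every y has a preimage.
Hence φ is bijective.
Since φ is bijective, we find φ⁻¹(13): we need 67x ≡ 13 − 89 ≡ 44 (mod 120). Using 67⁻¹ = 43: x ≡ 43·44 = 1892 = 15·120 + 92, so x = 92.
Check: φ(92) = 67·92 + 89 = 6253 = 52·120 + 13 ≡ 13 (mod 120).

92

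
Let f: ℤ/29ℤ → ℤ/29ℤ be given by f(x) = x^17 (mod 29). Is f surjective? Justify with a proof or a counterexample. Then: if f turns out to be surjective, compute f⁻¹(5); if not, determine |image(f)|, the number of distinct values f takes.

Since 29 is prime, the nonzero elements of ℤ/29ℤ form a cyclic group of order 28.
As gcd(17, 28) = 1, raising to the 17th power is a bijection on this group: if x_1^17 ≡ x_2^17 then (x_1x_2^{−1})^17 = 1, and the only element of order dividing gcd(17, 28) = 1 is 1, so x_1 = x_2.
With f(0) = 0 this makes f injective on all of ℤ/29ℤ, hence bijective (finite equal-size domain and codomain). In particular f is surjective.
Since f is surjective, we find the preimage of 5. The inverse of x ↦ x^17 on (ℤ/29ℤ)^× is x ↦ x^5, because 17·5 = 85 = 3·28 + 1 ≡ 1 (mod 28) and x^{28} = 1 for x ≠ 0 (Fermat). So f⁻¹(5) = 5^5 mod 29.
Repeated squaring mod 29: 5^1 ≡ 5, 5^2 ≡ 5² = 25, 5^4 ≡ 25² = 625 ≡ 16. Since 5 = 4 + 1, 5^5 ≡ 16·5: 16·5 = 80 ≡ 22. So 5^5 ≡ 22 (mod 29).
Hence f⁻¹(5) = 22.

22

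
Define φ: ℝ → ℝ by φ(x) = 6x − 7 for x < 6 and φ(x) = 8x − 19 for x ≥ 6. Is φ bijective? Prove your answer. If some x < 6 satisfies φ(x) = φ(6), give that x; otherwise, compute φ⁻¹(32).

Both pieces are strictly increasing (slopes 6 and 8), so each is injective on its own interval.
The left piece maps (−∞, 6) onto (−∞, 29); the right piece maps [6, ∞) onto [29, ∞).
Since 29 = 29, the images partition ℝ: φ is injective and surjective, hence bijective.
Because the two images are disjoint, no x < 6 has φ(x) = φ(6), so we compute φ⁻¹(32): 32 lies in [29, ∞), so solve 8x − 19 = 32: x = (32 + 19)/8 = 51/8.

51/8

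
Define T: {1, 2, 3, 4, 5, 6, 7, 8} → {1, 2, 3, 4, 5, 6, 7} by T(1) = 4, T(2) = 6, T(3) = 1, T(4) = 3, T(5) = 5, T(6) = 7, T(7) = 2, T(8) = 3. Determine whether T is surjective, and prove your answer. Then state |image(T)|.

7

Every element of the codomain has a preimage: 1 = T(3), 2 = T(7), 3 = T(4), 4 = T(1), 5 = T(5), 6 = T(2), 7 = T(6).
Thus T is surjective.
The image of T is {1, 2, 3, 4, 5, 6, 7}, which has 7 elements.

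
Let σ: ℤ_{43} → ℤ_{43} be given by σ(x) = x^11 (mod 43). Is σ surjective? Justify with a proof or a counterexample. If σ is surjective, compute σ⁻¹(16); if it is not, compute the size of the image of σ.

Since 43 is prime, the nonzero elements of ℤ_{43} form a cyclic group of order 42.
As gcd(11, 42) = 1, raising to the 11th power is a bijection on this group: if u^11 ≡ v^11 then (uv^{−1})^11 = 1, and the only element of order dividing gcd(11, 42) = 1 is 1, so u = v.
With σ(0) = 0 this makes σ injective on all of ℤ_{43}, hence bijective (finite equal-size domain and codomain). In particular σ is surjective.
Since σ is surjective, we find the preimage of 16. The inverse of x ↦ x^11 on (ℤ_{43})^× is x ↦ x^23, because 11·23 = 253 = 6·42 + 1 ≡ 1 (mod 42) and x^{42} = 1 for x ≠ 0 (Fermat). So σ⁻¹(16) = 16^23 mod 43.
Repeated squaring mod 43: 16^1 ≡ 16, 16^2 ≡ 16² = 256 ≡ 41, 16^4 ≡ 41² = 1681 ≡ 4, 16^8 ≡ 4² = 16, 16^16 ≡ 16² = 256 ≡ 41. Since 23 = 16 + 4 + 2 + 1, 16^23 ≡ 41·4·41·16: 41·4 = 164 ≡ 35, then 35·41 = 1435 ≡ 16, then 16·16 = 256 ≡ 41. So 16^23 ≡ 41 (mod 43).
Hence σ⁻¹(16) = 41.

41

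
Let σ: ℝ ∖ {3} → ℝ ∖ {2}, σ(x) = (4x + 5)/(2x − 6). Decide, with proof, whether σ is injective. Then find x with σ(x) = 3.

Suppose σ(s) = σ(t). Cross-multiplying: (4s + 5)(2t − 6) = (4t + 5)(2s − 6).
Expanding both sides and cancelling the symmetric terms leaves −34·(s − t) = 0. Since −34 ≠ 0, s = t. So σ is injective.
Solving σ(x) = 3: cross-multiplying gives 4x + 5 = 3(2x − 6), which rearranges to −2x = −23, so x = 23/2.

23/2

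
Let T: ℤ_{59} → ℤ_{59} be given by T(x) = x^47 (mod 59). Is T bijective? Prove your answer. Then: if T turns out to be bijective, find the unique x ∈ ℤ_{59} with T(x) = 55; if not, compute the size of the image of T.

Since 59 is prime, the nonzero elements of ℤ_{59} form a cyclic group of order 58.
As gcd(47, 58) = 1, raising to the 47th power is a bijection on this group: if u^47 ≡ v^47 then (uv^{−1})^47 = 1, and the only element of order dividing gcd(47, 58) = 1 is 1, so u = v.
With T(0) = 0 this makes T injective on all of ℤ_{59}, hence bijective (finite equal-size domain and codomain). In particular T is bijective.
Since T is bijective, we find the preimage of 55. The inverse of x ↦ x^47 on (ℤ_{59})^× is x ↦ x^21, because 47·21 = 987 = 17·58 + 1 ≡ 1 (mod 58) and x^{58} = 1 for x ≠ 0 (Fermat). So T⁻¹(55) = 55^21 mod 59.
Repeated squaring mod 59: 55^1 ≡ 55, 55^2 ≡ 55² = 3025 ≡ 16, 55^4 ≡ 16² = 256 ≡ 20, 55^8 ≡ 20² = 400 ≡ 46, 55^16 ≡ 46² = 2116 ≡ 51. Since 21 = 16 + 4 + 1, 55^21 ≡ 51·20·55: 51·20 = 1020 ≡ 17, then 17·55 = 935 ≡ 50. So 55^21 ≡ 50 (mod 59).
Hence T⁻¹(55) = 50.

50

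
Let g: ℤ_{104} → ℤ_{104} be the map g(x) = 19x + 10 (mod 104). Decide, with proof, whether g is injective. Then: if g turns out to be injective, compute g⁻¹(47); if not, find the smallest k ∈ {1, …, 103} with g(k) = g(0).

95

Recall that g is injective when g(a) = g(b) forces a = b.
Suppose g(a) = g(b) in ℤ_{104}. Then 19a + 10 ≡ 19b + 10 (mod 104), hence 19(a − b) ≡ 0 (mod 104).
Since gcd(19, 104) = 1, 19 is invertible modulo 104, hence a − b ≡ 0 (mod 104), i.e. a = b.
Therefore g is injective.
We now compute 19⁻¹ mod 104 explicitly. Euclid's algorithm: 104 = 5·19 + 9, 19 = 2·9 + 1; back-substituting gives 1 = 11·19 − 2·104, so 19⁻¹ ≡ 11 (mod 104).
Since g is injective, we find g⁻¹(47): we need 19x ≡ 47 − 10 ≡ 37 (mod 104). Using 19⁻¹ = 11: x ≡ 11·37 = 407 = 3·104 + 95, so x = 95.
Check: g(95) = 19·95 + 10 = 1815 = 17·104 + 47 ≡ 47 (mod 104).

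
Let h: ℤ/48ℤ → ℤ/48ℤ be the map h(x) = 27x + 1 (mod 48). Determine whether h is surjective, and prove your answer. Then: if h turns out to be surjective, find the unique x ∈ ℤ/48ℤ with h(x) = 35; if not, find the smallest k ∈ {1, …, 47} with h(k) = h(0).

Recall: h is surjective if every y in the codomain equals h(x) for some x in the domain.
Since gcd(27, 48) = 3, we have 27x ≡ 0 (mod 3) for all x, so h(x) ≡ 1 (mod 3).
But 0 ≢ 1 (mod 3), so 0 ∈ ℤ/48ℤ has no preimage. Hence h is not surjective.
Since h is not surjective, we find the least positive k with h(k) = h(0): this means 27k ≡ 0 (mod 48), i.e. 48 ∣ 27k. Since gcd(27, 48) = 3, dividing through by 3 this holds exactly when 16 ∣ 9k, and as gcd(9, 16) = 1, exactly when 16 ∣ k.
The smallest positive such k is 16.

16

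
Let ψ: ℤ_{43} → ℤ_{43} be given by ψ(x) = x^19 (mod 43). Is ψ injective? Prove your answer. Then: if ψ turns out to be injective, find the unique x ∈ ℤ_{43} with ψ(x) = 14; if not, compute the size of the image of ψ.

13

Since 43 is prime, the nonzero elements of ℤ_{43} form a cyclic group of order 42.
As gcd(19, 42) = 1, raising to the 19th power is a bijection on this group: if x_1^19 ≡ x_2^19 then (x_1x_2^{−1})^19 = 1, and the only element of order dividing gcd(19, 42) = 1 is 1, so x_1 = x_2.
With ψ(0) = 0 this makes ψ injective on all of ℤ_{43}, hence bijective (finite equal-size domain and codomain). In particular ψ is injective.
Since ψ is injective, we find the preimage of 14. The inverse of x ↦ x^19 on (ℤ_{43})^× is x ↦ x^31, because 19·31 = 589 = 14·42 + 1 ≡ 1 (mod 42) and x^{42} = 1 for x ≠ 0 (Fermat). So ψ⁻¹(14) = 14^31 mod 43.
Repeated squaring mod 43: 14^1 ≡ 14, 14^2 ≡ 14² = 196 ≡ 24, 14^4 ≡ 24² = 576 ≡ 17, 14^8 ≡ 17² = 289 ≡ 31, 14^16 ≡ 31² = 961 ≡ 15. Since 31 = 16 + 8 + 4 + 2 + 1, 14^31 ≡ 15·31·17·24·14: 15·31 = 465 ≡ 35, then 35·17 = 595 ≡ 36, then 36·24 = 864 ≡ 4, then 4·14 = 56 ≡ 13. So 14^31 ≡ 13 (mod 43).
Hence ψ⁻¹(14) = 13.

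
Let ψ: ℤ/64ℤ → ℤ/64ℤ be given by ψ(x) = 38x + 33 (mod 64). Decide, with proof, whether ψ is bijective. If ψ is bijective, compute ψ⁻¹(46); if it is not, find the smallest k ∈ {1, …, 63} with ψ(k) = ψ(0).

32

We have gcd(38, 64) = 2 > 1. Taking s = 0 and t = 32: ψ(0) = 33 and ψ(32) = 38·32 + 33 = 1249 ≡ 33 (mod 64).
So ψ(0) = ψ(32) while 0 ≠ 32, hence ψ is not injective, hence not bijective.
Since ψ is not bijective, we find the least positive k with ψ(k) = ψ(0): this means 38k ≡ 0 (mod 64), i.e. 64 ∣ 38k. Since gcd(38, 64) = 2, dividing through by 2 this holds exactly when 32 ∣ 19k, and as gcd(19, 32) = 1, exactly when 32 ∣ k.
The smallest positive such k is 32.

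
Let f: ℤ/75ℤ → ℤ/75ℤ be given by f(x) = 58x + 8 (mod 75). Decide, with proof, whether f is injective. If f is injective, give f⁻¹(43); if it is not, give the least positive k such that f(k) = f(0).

If f(x_1) = f(x_2), then 58x_1 ≡ 58x_2 (mod 75). Because gcd(58, 75) = 1, we may cancel 58 to get x_1 ≡ x_2 (mod 75).
Therefore f is injective.
We now compute 58⁻¹ mod 75 explicitly. Euclid's algorithm: 75 = 1·58 + 17, 58 = 3·17 + 7, 17 = 2·7 + 3, 7 = 2·3 + 1; back-substituting gives 1 = 22·58 − 17·75, so 58⁻¹ ≡ 22 (mod 75).
Since f is injective, we compute f⁻¹(43): solve 58x + 8 ≡ 43 (mod 75), i.e. 58x ≡ 35 (mod 75).
Multiplying by 58⁻¹ = 22 gives x ≡ 22·35 = 770 = 10·75 + 20 ≡ 20 (mod 75).
Check: f(20) = 58·20 + 8 = 1168 = 15·75 + 43 ≡ 43 (mod 75).

20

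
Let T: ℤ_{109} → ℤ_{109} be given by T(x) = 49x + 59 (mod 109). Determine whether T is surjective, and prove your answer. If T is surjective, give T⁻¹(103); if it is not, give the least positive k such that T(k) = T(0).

By definition, surjectivity means every element of the codomain has a preimage under T.
Since gcd(49, 109) = 1, 49 is invertible modulo 109. Euclid's algorithm: 109 = 2·49 + 11, 49 = 4·11 + 5, 11 = 2·5 + 1; back-substituting gives 1 = 89·49 − 40·109, so 49⁻¹ ≡ 89 (mod 109).
Then y ↦ 89(y − 59) is a two-sided inverse to T, so every y ∈ ℤ_{109} has a preimage.
Hence T is surjective.
Since T is surjective, we compute T⁻¹(103): solve 49x + 59 ≡ 103 (mod 109), i.e. 49x ≡ 44 (mod 109).
Multiplying by 49⁻¹ = 89 gives x ≡ 89·44 = 3916 = 35·109 + 101 ≡ 101 (mod 109).
Check: T(101) = 49·101 + 59 = 5008 = 45·109 + 103 ≡ 103 (mod 109).

101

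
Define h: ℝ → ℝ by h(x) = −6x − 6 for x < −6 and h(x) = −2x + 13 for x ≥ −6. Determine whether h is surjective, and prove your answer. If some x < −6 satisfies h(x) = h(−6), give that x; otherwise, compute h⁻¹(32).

Both pieces are strictly decreasing (slopes −6 and −2), so each is injective on its own interval.
The left piece maps (−∞, −6) onto (30, ∞); the right piece maps [−6, ∞) onto (−∞, 25].
The union (30, ∞) ∪ (−∞, 25] omits the interval between 30 and 25; in particular 30 has no preimage. So h is not surjective.
Because the two images are disjoint, no x < −6 has h(x) = h(−6), so we compute h⁻¹(32): 32 lies in (30, ∞), so solve −6x − 6 = 32: x = (32 + 6)/(−6) = −19/3.

-19/3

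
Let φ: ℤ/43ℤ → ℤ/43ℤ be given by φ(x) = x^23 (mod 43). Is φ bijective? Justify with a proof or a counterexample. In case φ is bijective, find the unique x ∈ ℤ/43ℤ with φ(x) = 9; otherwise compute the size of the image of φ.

Since 43 is prime, the nonzero elements of ℤ/43ℤ form a cyclic group of order 42.
As gcd(23, 42) = 1, raising to the 23rd power is a bijection on this group: if u^23 ≡ v^23 then (uv^{−1})^23 = 1, and the only element of order dividing gcd(23, 42) = 1 is 1, so u = v.
With φ(0) = 0 this makes φ injective on all of ℤ/43ℤ, hence bijective (finite equal-size domain and codomain). In particular φ is bijective.
Since φ is bijective, we find the preimage of 9. The inverse of x ↦ x^23 on (ℤ/43ℤ)^× is x ↦ x^11, because 23·11 = 253 = 6·42 + 1 ≡ 1 (mod 42) and x^{42} = 1 for x ≠ 0 (Fermat). So φ⁻¹(9) = 9^11 mod 43.
Repeated squaring mod 43: 9^1 ≡ 9, 9^2 ≡ 9² = 81 ≡ 38, 9^4 ≡ 38² = 1444 ≡ 25, 9^8 ≡ 25² = 625 ≡ 23. Since 11 = 8 + 2 + 1, 9^11 ≡ 23·38·9: 23·38 = 874 ≡ 14, then 14·9 = 126 ≡ 40. So 9^11 ≡ 40 (mod 43).
Hence φ⁻¹(9) = 40.

40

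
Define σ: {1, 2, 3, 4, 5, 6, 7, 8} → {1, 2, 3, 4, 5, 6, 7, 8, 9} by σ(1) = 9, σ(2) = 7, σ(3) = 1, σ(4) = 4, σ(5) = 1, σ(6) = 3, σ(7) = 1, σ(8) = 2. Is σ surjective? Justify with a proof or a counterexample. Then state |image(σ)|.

6

No element maps to 5, so σ is not surjective.
The image of σ is {1, 2, 3, 4, 7, 9}, which has 6 elements.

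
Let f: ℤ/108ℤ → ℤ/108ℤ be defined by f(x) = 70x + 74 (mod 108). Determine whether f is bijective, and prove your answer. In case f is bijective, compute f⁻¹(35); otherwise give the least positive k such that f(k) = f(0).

We have gcd(70, 108) = 2 > 1. Taking s = 0 and t = 54: f(0) = 74 and f(54) = 70·54 + 74 = 3854 ≡ 74 (mod 108).
So f(0) = f(54) while 0 ≠ 54, hence f is not injective, hence not bijective.
Since f is not bijective, we find the least positive k with f(k) = f(0): this means 70k ≡ 0 (mod 108), i.e. 108 ∣ 70k. Since gcd(70, 108) = 2, dividing through by 2 this holds exactly when 54 ∣ 35k, and as gcd(35, 54) = 1, exactly when 54 ∣ k.
The smallest positive such k is 54.

54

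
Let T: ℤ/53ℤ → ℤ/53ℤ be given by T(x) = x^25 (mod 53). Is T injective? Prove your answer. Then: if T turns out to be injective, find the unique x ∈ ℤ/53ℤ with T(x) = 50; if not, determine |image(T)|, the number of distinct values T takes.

18

Since 53 is prime, the nonzero elements of ℤ/53ℤ form a cyclic group of order 52.
As gcd(25, 52) = 1, raising to the 25th power is a bijection on this group: if a^25 ≡ b^25 then (ab^{−1})^25 = 1, and the only element of order dividing gcd(25, 52) = 1 is 1, so a = b.
With T(0) = 0 this makes T injective on all of ℤ/53ℤ, hence bijective (finite equal-size domain and codomain). In particular T is injective.
Since T is injective, we find the preimage of 50. The inverse of x ↦ x^25 on (ℤ/53ℤ)^× is x ↦ x^25, because 25·25 = 625 = 12·52 + 1 ≡ 1 (mod 52) and x^{52} = 1 for x ≠ 0 (Fermat). So T⁻¹(50) = 50^25 mod 53.
Repeated squaring mod 53: 50^1 ≡ 50, 50^2 ≡ 50² = 2500 ≡ 9, 50^4 ≡ 9² = 81 ≡ 28, 50^8 ≡ 28² = 784 ≡ 42, 50^16 ≡ 42² = 1764 ≡ 15. Since 25 = 16 + 8 + 1, 50^25 ≡ 15·42·50: 15·42 = 630 ≡ 47, then 47·50 = 2350 ≡ 18. So 50^25 ≡ 18 (mod 53).
Hence T⁻¹(50) = 18.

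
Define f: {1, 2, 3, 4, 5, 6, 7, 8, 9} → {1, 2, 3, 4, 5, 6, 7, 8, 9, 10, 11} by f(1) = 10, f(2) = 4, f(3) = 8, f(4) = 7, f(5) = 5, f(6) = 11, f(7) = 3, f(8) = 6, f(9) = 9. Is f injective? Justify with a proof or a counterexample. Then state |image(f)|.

The values f(1), …, f(9) are 10, 4, 8, 7, 5, 11, 3, 6, 9 — all distinct.
So f(a) = f(b) only when a = b, and f is injective.
The image of f is {3, 4, 5, 6, 7, 8, 9, 10, 11}, which has 9 elements.

9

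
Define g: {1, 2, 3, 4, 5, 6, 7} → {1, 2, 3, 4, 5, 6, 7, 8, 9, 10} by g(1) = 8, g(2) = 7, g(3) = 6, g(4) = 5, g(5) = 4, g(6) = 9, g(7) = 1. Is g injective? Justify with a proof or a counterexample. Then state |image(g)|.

7

The values g(1), …, g(7) are 8, 7, 6, 5, 4, 9, 1 — all distinct.
So g(s) = g(t) only when s = t, and g is injective.
The image of g is {1, 4, 5, 6, 7, 8, 9}, which has 7 elements.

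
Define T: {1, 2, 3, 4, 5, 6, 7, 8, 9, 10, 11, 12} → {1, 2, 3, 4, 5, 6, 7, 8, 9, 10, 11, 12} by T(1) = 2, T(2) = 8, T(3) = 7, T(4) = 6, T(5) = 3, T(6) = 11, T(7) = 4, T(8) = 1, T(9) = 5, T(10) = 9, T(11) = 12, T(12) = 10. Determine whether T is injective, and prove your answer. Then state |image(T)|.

12

The values T(1), …, T(12) are 2, 8, 7, 6, 3, 11, 4, 1, 5, 9, 12, 10 — all distinct.
So T(u) = T(v) only when u = v, and T is injective.
The image of T is {1, 2, 3, 4, 5, 6, 7, 8, 9, 10, 11, 12}, which has 12 elements.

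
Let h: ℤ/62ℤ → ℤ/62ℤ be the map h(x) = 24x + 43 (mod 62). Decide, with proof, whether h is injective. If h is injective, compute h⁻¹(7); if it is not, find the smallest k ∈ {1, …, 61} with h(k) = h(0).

31

We have gcd(24, 62) = 2 > 1. Taking u = 0 and v = 31: h(0) = 43 and h(31) = 24·31 + 43 = 787 ≡ 43 (mod 62).
So h(0) = h(31) while 0 ≠ 31, hence h is not injective.
Since h is not injective, we find the least positive k with h(k) = h(0): this means 24k ≡ 0 (mod 62), i.e. 62 ∣ 24k. Since gcd(24, 62) = 2, dividing through by 2 this holds exactly when 31 ∣ 12k, and as gcd(12, 31) = 1, exactly when 31 ∣ k.
The smallest positive such k is 31.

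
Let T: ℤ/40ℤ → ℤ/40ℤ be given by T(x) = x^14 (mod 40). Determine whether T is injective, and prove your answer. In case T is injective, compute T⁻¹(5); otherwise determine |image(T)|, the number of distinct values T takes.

T(4): Repeated squaring mod 40: 4^1 ≡ 4, 4^2 ≡ 4² = 16, 4^4 ≡ 16² = 256 ≡ 16, 4^8 ≡ 16² = 256 ≡ 16. Since 14 = 8 + 4 + 2, 4^14 ≡ 16·16·16: 16·16 = 256 ≡ 16, then 16·16 = 256 ≡ 16. So 4^14 ≡ 16 (mod 40).
T(6): Repeated squaring mod 40: 6^1 ≡ 6, 6^2 ≡ 6² = 36, 6^4 ≡ 36² = 1296 ≡ 16, 6^8 ≡ 16² = 256 ≡ 16. Since 14 = 8 + 4 + 2, 6^14 ≡ 16·16·36: 16·16 = 256 ≡ 16, then 16·36 = 576 ≡ 16. So 6^14 ≡ 16 (mod 40).
So T(4) = T(6) = 16 while 4 ≠ 6, therefore T is not injective.
Since T is not injective, we determine |image(T)|. Computing x^14 mod 40 for each x (by repeated squaring, reducing mod 40 at every step), the values T(0), T(1), …, T(39) are: 0, 1, 24, 9, 16, 25, 16, 9, 24, 1, 0, 1, 24, 9, 16, 25, 16, 9, 24, 1, 0, 1, 24, 9, 16, 25, 16, 9, 24, 1, 0, 1, 24, 9, 16, 25, 16, 9, 24, 1.
The distinct values are {0, 1, 9, 16, 24, 25}; there are 6 of them.

6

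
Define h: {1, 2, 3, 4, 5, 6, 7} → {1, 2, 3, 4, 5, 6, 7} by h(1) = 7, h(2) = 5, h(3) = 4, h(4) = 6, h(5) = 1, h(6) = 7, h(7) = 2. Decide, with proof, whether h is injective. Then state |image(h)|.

h(1) = 7 = h(6) with 1 ≠ 6, so h is not injective.
The image of h is {1, 2, 4, 5, 6, 7}, which has 6 elements.

6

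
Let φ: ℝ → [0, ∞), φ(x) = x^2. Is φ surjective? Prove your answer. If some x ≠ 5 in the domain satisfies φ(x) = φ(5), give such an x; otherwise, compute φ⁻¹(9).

-5

For any y ∈ [0, ∞), x = y^{1/2} ∈ ℝ satisfies x^2 = y, so φ is surjective.
For the follow-up, such an x exists: taking x = −5 ∈ ℝ gives φ(−5) = 25 = φ(5) with −5 ≠ 5.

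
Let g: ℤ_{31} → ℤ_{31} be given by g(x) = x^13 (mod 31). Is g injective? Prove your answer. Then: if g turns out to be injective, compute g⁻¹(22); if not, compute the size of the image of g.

21

Since 31 is prime, the nonzero elements of ℤ_{31} form a cyclic group of order 30.
As gcd(13, 30) = 1, raising to the 13th power is a bijection on this group: if a^13 ≡ b^13 then (ab^{−1})^13 = 1, and the only element of order dividing gcd(13, 30) = 1 is 1, so a = b.
With g(0) = 0 this makes g injective on all of ℤ_{31}, hence bijective (finite equal-size domain and codomain). In particular g is injective.
Since g is injective, we find the preimage of 22. The inverse of x ↦ x^13 on (ℤ_{31})^× is x ↦ x^7, because 13·7 = 91 = 3·30 + 1 ≡ 1 (mod 30) and x^{30} = 1 for x ≠ 0 (Fermat). So g⁻¹(22) = 22^7 mod 31.
Repeated squaring mod 31: 22^1 ≡ 22, 22^2 ≡ 22² = 484 ≡ 19, 22^4 ≡ 19² = 361 ≡ 20. Since 7 = 4 + 2 + 1, 22^7 ≡ 20·19·22: 20·19 = 380 ≡ 8, then 8·22 = 176 ≡ 21. So 22^7 ≡ 21 (mod 31).
Hence g⁻¹(22) = 21.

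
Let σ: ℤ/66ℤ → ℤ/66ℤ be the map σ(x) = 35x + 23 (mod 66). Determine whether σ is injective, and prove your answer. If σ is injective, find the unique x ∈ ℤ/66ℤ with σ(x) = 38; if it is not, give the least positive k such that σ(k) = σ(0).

Recall that σ is injective when σ(a) = σ(b) forces a = b.
If σ(a) = σ(b), then 35a ≡ 35b (mod 66). Because gcd(35, 66) = 1, we may cancel 35 to get a ≡ b (mod 66).
So σ is injective.
We now compute 35⁻¹ mod 66 explicitly. Euclid's algorithm: 66 = 1·35 + 31, 35 = 1·31 + 4, 31 = 7·4 + 3, 4 = 1·3 + 1; back-substituting gives 1 = 17·35 − 9·66, so 35⁻¹ ≡ 17 (mod 66).
Since σ is injective, we compute σ⁻¹(38): solve 35x + 23 ≡ 38 (mod 66), i.e. 35x ≡ 15 (mod 66).
Multiplying by 35⁻¹ = 17 gives x ≡ 17·15 = 255 = 3·66 + 57 ≡ 57 (mod 66).
Check: σ(57) = 35·57 + 23 = 2018 = 30·66 + 38 ≡ 38 (mod 66).

57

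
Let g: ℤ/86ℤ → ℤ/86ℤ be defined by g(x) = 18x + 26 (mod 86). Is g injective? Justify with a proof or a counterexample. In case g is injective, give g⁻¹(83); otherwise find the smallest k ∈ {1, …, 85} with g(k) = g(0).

43

Recall: g is injective if g(s) = g(t) implies s = t.
We have gcd(18, 86) = 2 > 1. Taking s = 0 and t = 43: g(0) = 26 and g(43) = 18·43 + 26 = 800 ≡ 26 (mod 86).
So g(0) = g(43) while 0 ≠ 43, thus g is not injective.
Since g is not injective, we find the least positive k with g(k) = g(0): this means 18k ≡ 0 (mod 86), i.e. 86 ∣ 18k. Since gcd(18, 86) = 2, dividing through by 2 this holds exactly when 43 ∣ 9k, and as gcd(9, 43) = 1, exactly when 43 ∣ k.
The smallest positive such k is 43.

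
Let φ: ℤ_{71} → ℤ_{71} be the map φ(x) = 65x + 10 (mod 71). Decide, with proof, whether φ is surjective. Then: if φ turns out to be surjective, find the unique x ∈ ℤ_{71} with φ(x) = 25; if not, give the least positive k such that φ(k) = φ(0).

Since gcd(65, 71) = 1, 65 is invertible modulo 71. Euclid's algorithm: 71 = 1·65 + 6, 65 = 10·6 + 5, 6 = 1·5 + 1; back-substituting gives 1 = 59·65 − 54·71, so 65⁻¹ ≡ 59 (mod 71).
Then y ↦ 59(y − 10) is a two-sided inverse to φ, so every y ∈ ℤ_{71} has a preimage.
Therefore φ is surjective.
Since φ is surjective, we compute φ⁻¹(25): solve 65x + 10 ≡ 25 (mod 71), i.e. 65x ≡ 15 (mod 71).
Multiplying by 65⁻¹ = 59 gives x ≡ 59·15 = 885 = 12·71 + 33 ≡ 33 (mod 71).
Check: φ(33) = 65·33 + 10 = 2155 = 30·71 + 25 ≡ 25 (mod 71).

33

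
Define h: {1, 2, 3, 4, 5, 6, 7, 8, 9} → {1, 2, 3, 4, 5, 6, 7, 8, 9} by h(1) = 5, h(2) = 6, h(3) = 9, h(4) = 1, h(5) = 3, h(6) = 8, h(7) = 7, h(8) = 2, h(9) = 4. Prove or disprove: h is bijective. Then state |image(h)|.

9

The values 5, 6, 9, 1, 3, 8, 7, 2, 4 are a permutation of {1, 2, 3, 4, 5, 6, 7, 8, 9}: each element appears exactly once.
So h is injective and surjective, hence bijective.
The image of h is {1, 2, 3, 4, 5, 6, 7, 8, 9}, which has 9 elements.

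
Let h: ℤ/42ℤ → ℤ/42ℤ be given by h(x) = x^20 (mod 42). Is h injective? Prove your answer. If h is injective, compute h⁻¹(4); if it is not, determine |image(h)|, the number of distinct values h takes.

16

h(4): Repeated squaring mod 42: 4^1 ≡ 4, 4^2 ≡ 4² = 16, 4^4 ≡ 16² = 256 ≡ 4, 4^8 ≡ 4² = 16, 4^16 ≡ 16² = 256 ≡ 4. Since 20 = 16 + 4, 4^20 ≡ 4·4: 4·4 = 16. So 4^20 ≡ 16 (mod 42).
h(10): Repeated squaring mod 42: 10^1 ≡ 10, 10^2 ≡ 10² = 100 ≡ 16, 10^4 ≡ 16² = 256 ≡ 4, 10^8 ≡ 4² = 16, 10^16 ≡ 16² = 256 ≡ 4. Since 20 = 16 + 4, 10^20 ≡ 4·4: 4·4 = 16. So 10^20 ≡ 16 (mod 42).
So h(4) = h(10) = 16 while 4 ≠ 10, so h is not injective.
Since h is not injective, we determine |image(h)|. Computing x^20 mod 42 for each x (by repeated squaring, reducing mod 42 at every step), the values h(0), h(1), …, h(41) are: 0, 1, 4, 9, 16, 25, 36, 7, 22, 39, 16, 37, 18, 1, 28, 15, 4, 37, 30, 25, 22, 21, 22, 25, 30, 37, 4, 15, 28, 1, 18, 37, 16, 39, 22, 7, 36, 25, 16, 9, 4, 1.
The distinct values are {0, 1, 4, 7, 9, 15, 16, 18, 21, 22, 25, 28, 30, 36, 37, 39}; there are 16 of them.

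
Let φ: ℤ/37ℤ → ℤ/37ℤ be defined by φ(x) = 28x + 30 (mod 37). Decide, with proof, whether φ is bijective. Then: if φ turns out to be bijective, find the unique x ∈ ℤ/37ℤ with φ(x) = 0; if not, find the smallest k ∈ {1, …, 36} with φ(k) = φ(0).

28

If φ(x_1) = φ(x_2), then 28x_1 ≡ 28x_2 (mod 37). Because gcd(28, 37) = 1, we may cancel 28 to get x_1 ≡ x_2 (mod 37).
We now compute 28⁻¹ mod 37 explicitly. Euclid's algorithm: 37 = 1·28 + 9, 28 = 3·9 + 1; back-substituting gives 1 = 4·28 − 3·37, so 28⁻¹ ≡ 4 (mod 37).
For any y ∈ ℤ/37ℤ, x = 4(y − 30) mod 37 satisfies φ(x) = 28·4(y − 30) + 30 ≡ y (since 28·4 ≡ 1 mod 37). So every y has a preimage.
Thus φ is bijective.
Since φ is bijective, we compute φ⁻¹(0): solve 28x + 30 ≡ 0 (mod 37), i.e. 28x ≡ 7 (mod 37).
Multiplying by 28⁻¹ = 4 gives x ≡ 4·7 = 28 ≡ 28 (mod 37).
Check: φ(28) = 28·28 + 30 = 814 = 22·37 + 0 ≡ 0 (mod 37).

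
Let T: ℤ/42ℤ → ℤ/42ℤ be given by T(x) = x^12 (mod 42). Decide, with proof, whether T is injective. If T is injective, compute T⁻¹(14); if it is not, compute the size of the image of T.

8

T(2): Repeated squaring mod 42: 2^1 ≡ 2, 2^2 ≡ 2² = 4, 2^4 ≡ 4² = 16, 2^8 ≡ 16² = 256 ≡ 4. Since 12 = 8 + 4, 2^12 ≡ 4·16: 4·16 = 64 ≡ 22. So 2^12 ≡ 22 (mod 42).
T(4): Repeated squaring mod 42: 4^1 ≡ 4, 4^2 ≡ 4² = 16, 4^4 ≡ 16² = 256 ≡ 4, 4^8 ≡ 4² = 16. Since 12 = 8 + 4, 4^12 ≡ 16·4: 16·4 = 64 ≡ 22. So 4^12 ≡ 22 (mod 42).
So T(2) = T(4) = 22 while 2 ≠ 4, thus T is not injective.
Since T is not injective, we determine |image(T)|. Computing x^12 mod 42 for each x (by repeated squaring, reducing mod 42 at every step), the values T(0), T(1), …, T(41) are: 0, 1, 22, 15, 22, 1, 36, 7, 22, 15, 22, 1, 36, 1, 28, 15, 22, 1, 36, 1, 22, 21, 22, 1, 36, 1, 22, 15, 28, 1, 36, 1, 22, 15, 22, 7, 36, 1, 22, 15, 22, 1.
The distinct values are {0, 1, 7, 15, 21, 22, 28, 36}; there are 8 of them.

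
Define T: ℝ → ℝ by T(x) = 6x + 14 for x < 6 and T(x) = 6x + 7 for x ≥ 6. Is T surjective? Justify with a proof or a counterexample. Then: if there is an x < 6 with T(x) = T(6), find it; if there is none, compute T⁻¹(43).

Both pieces are strictly increasing (slopes 6 and 6), so each is injective on its own interval.
The left piece maps (−∞, 6) onto (−∞, 50); the right piece maps [6, ∞) onto [43, ∞).
The union (−∞, 50) ∪ [43, ∞) covers ℝ, so T is surjective.
For the follow-up: the images overlap, so an x < 6 with T(x) = T(6) exists. T(6) = 43; solving 6x + 14 = 43 for x < 6 gives x = (43 − 14)/6 = 29/6.

29/6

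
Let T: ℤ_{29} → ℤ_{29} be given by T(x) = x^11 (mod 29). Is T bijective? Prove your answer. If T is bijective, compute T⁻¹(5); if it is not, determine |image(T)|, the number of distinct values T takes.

Since 29 is prime, the nonzero elements of ℤ_{29} form a cyclic group of order 28.
As gcd(11, 28) = 1, raising to the 11th power is a bijection on this group: if s^11 ≡ t^11 then (st^{−1})^11 = 1, and the only element of order dividing gcd(11, 28) = 1 is 1, so s = t.
With T(0) = 0 this makes T injective on all of ℤ_{29}, hence bijective (finite equal-size domain and codomain). In particular T is bijective.
Since T is bijective, we find the preimage of 5. The inverse of x ↦ x^11 on (ℤ_{29})^× is x ↦ x^23, because 11·23 = 253 = 9·28 + 1 ≡ 1 (mod 28) and x^{28} = 1 for x ≠ 0 (Fermat). So T⁻¹(5) = 5^23 mod 29.
Repeated squaring mod 29: 5^1 ≡ 5, 5^2 ≡ 5² = 25, 5^4 ≡ 25² = 625 ≡ 16, 5^8 ≡ 16² = 256 ≡ 24, 5^16 ≡ 24² = 576 ≡ 25. Since 23 = 16 + 4 + 2 + 1, 5^23 ≡ 25·16·25·5: 25·16 = 400 ≡ 23, then 23·25 = 575 ≡ 24, then 24·5 = 120 ≡ 4. So 5^23 ≡ 4 (mod 29).
Hence T⁻¹(5) = 4.

4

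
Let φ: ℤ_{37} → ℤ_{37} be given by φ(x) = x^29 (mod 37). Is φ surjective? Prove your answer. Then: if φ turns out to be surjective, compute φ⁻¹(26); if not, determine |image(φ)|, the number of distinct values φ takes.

Since 37 is prime, the nonzero elements of ℤ_{37} form a cyclic group of order 36.
As gcd(29, 36) = 1, raising to the 29th power is a bijection on this group: if u^29 ≡ v^29 then (uv^{−1})^29 = 1, and the only element of order dividing gcd(29, 36) = 1 is 1, so u = v.
With φ(0) = 0 this makes φ injective on all of ℤ_{37}, hence bijective (finite equal-size domain and codomain). In particular φ is surjective.
Since φ is surjective, we find the preimage of 26. The inverse of x ↦ x^29 on (ℤ_{37})^× is x ↦ x^5, because 29·5 = 145 = 4·36 + 1 ≡ 1 (mod 36) and x^{36} = 1 for x ≠ 0 (Fermat). So φ⁻¹(26) = 26^5 mod 37.
Repeated squaring mod 37: 26^1 ≡ 26, 26^2 ≡ 26² = 676 ≡ 10, 26^4 ≡ 10² = 100 ≡ 26. Since 5 = 4 + 1, 26^5 ≡ 26·26: 26·26 = 676 ≡ 10. So 26^5 ≡ 10 (mod 37).
Hence φ⁻¹(26) = 10.

10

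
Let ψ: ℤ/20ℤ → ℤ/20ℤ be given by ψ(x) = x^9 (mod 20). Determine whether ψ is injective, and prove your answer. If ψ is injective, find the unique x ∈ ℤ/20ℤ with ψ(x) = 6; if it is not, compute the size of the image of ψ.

15

ψ(0) = 0^9 = 0.
ψ(10): Repeated squaring mod 20: 10^1 ≡ 10, 10^2 ≡ 10² = 100 ≡ 0, 10^4 ≡ 0² = 0, 10^8 ≡ 0² = 0. Since 9 = 8 + 1, 10^9 ≡ 0·10: 0·10 = 0. So 10^9 ≡ 0 (mod 20).
So ψ(0) = ψ(10) = 0 while 0 ≠ 10, hence ψ is not injective.
Since ψ is not injective, we determine |image(ψ)|. Computing x^9 mod 20 for each x (by repeated squaring, reducing mod 20 at every step), the values ψ(0), ψ(1), …, ψ(19) are: 0, 1, 12, 3, 4, 5, 16, 7, 8, 9, 0, 11, 12, 13, 4, 15, 16, 17, 8, 19.
The distinct values are {0, 1, 3, 4, 5, 7, 8, 9, 11, 12, 13, 15, 16, 17, 19}; there are 15 of them.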